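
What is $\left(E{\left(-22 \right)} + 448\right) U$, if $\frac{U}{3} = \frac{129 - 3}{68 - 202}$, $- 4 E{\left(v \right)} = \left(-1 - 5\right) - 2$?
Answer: $- \frac{85050}{67} \approx -1269.4$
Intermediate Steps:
$E{\left(v \right)} = 2$ ($E{\left(v \right)} = - \frac{\left(-1 - 5\right) - 2}{4} = - \frac{-6 - 2}{4} = \left(- \frac{1}{4}\right) \left(-8\right) = 2$)
$U = - \frac{189}{67}$ ($U = 3 \frac{129 - 3}{68 - 202} = 3 \frac{126}{-134} = 3 \cdot 126 \left(- \frac{1}{134}\right) = 3 \left(- \frac{63}{67}\right) = - \frac{189}{67} \approx -2.8209$)
$\left(E{\left(-22 \right)} + 448\right) U = \left(2 + 448\right) \left(- \frac{189}{67}\right) = 450 \left(- \frac{189}{67}\right) = - \frac{85050}{67}$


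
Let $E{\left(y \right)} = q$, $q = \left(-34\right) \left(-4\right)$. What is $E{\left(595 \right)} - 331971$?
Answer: $-331835$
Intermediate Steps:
$q = 136$
$E{\left(y \right)} = 136$
$E{\left(595 \right)} - 331971 = 136 - 331971 = -331835$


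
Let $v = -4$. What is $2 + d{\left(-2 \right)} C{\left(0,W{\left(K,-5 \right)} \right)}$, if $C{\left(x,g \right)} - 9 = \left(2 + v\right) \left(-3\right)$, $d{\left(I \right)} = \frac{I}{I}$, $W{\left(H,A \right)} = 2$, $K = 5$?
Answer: $17$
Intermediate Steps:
$d{\left(I \right)} = 1$
$C{\left(x,g \right)} = 15$ ($C{\left(x,g \right)} = 9 + \left(2 - 4\right) \left(-3\right) = 9 - -6 = 9 + 6 = 15$)
$2 + d{\left(-2 \right)} C{\left(0,W{\left(K,-5 \right)} \right)} = 2 + 1 \cdot 15 = 2 + 15 = 17$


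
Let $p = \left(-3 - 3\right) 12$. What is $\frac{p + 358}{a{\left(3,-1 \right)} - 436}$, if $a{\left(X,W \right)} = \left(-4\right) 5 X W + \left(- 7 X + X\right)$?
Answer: $- \frac{143}{197} \approx -0.72589$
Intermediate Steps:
$p = -72$ ($p = \left(-6\right) 12 = -72$)
$a{\left(X,W \right)} = - 6 X - 20 W X$ ($a{\left(X,W \right)} = - 20 X W - 6 X = - 20 W X - 6 X = - 6 X - 20 W X$)
$\frac{p + 358}{a{\left(3,-1 \right)} - 436} = \frac{-72 + 358}{\left(-2\right) 3 \left(3 + 10 \left(-1\right)\right) - 436} = \frac{286}{\left(-2\right) 3 \left(3 - 10\right) - 436} = \frac{286}{\left(-2\right) 3 \left(-7\right) - 436} = \frac{286}{42 - 436} = \frac{286}{-394} = 286 \left(- \frac{1}{394}\right) = - \frac{143}{197}$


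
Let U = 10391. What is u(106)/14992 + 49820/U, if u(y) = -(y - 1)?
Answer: 745810385/155781872 ≈ 4.7875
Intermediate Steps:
u(y) = 1 - y (u(y) = -(-1 + y) = 1 - y)
u(106)/14992 + 49820/U = (1 - 1*106)/14992 + 49820/10391 = (1 - 106)*(1/14992) + 49820*(1/10391) = -105*1/14992 + 49820/10391 = -105/14992 + 49820/10391 = 745810385/155781872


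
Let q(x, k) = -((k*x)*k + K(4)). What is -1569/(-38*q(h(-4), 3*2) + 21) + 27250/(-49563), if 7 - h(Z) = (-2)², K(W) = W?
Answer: -194312597/211980951 ≈ -0.91665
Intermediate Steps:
h(Z) = 3 (h(Z) = 7 - 1*(-2)² = 7 - 1*4 = 7 - 4 = 3)
q(x, k) = -4 - x*k² (q(x, k) = -((k*x)*k + 4) = -(x*k² + 4) = -(4 + x*k²) = -4 - x*k²)
-1569/(-38*q(h(-4), 3*2) + 21) + 27250/(-49563) = -1569/(-38*(-4 - 1*3*(3*2)²) + 21) + 27250/(-49563) = -1569/(-38*(-4 - 1*3*6²) + 21) + 27250*(-1/49563) = -1569/(-38*(-4 - 1*3*36) + 21) - 27250/49563 = -1569/(-38*(-4 - 108) + 21) - 27250/49563 = -1569/(-38*(-112) + 21) - 27250/49563 = -1569/(4256 + 21) - 27250/49563 = -1569/4277 - 27250/49563 = -194312597/211980951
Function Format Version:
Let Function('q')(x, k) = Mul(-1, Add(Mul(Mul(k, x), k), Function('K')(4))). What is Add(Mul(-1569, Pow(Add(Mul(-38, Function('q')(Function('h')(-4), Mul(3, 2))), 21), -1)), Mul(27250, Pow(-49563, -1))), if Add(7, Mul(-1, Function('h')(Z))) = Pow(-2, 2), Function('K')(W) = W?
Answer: Rational(-194312597, 211980951) ≈ -0.91665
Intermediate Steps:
Function('h')(Z) = 3 (Function('h')(Z) = Add(7, Mul(-1, Pow(-2, 2))) = Add(7, Mul(-1, 4)) = Add(7, -4) = 3)
Function('q')(x, k) = Add(-4, Mul(-1, x, Pow(k, 2))) (Function('q')(x, k) = Mul(-1, Add(Mul(Mul(k, x), k), 4)) = Mul(-1, Add(Mul(x, Pow(k, 2)), 4)) = Mul(-1, Add(4, Mul(x, Pow(k, 2)))) = Add(-4, Mul(-1, x, Pow(k, 2))))
Add(Mul(-1569, Pow(Add(Mul(-38, Function('q')(Function('h')(-4), Mul(3, 2))), 21), -1)), Mul(27250, Pow(-49563, -1))) = Add(Mul(-1569, Pow(Add(Mul(-38, Add(-4, Mul(-1, 3, Pow(Mul(3, 2), 2)))), 21), -1)), Mul(27250, Pow(-49563, -1))) = Add(Mul(-1569, Pow(Add(Mul(-38, Add(-4, Mul(-1, 3, Pow(6, 2)))), 21), -1)), Mul(27250, Rational(-1, 49563))) = Add(Mul(-1569, Pow(Add(Mul(-38, Add(-4, Mul(-1, 3, 36))), 21), -1)), Rational(-27250, 49563)) = Add(Mul(-1569, Pow(Add(Mul(-38, Add(-4, -108)), 21), -1)), Rational(-27250, 49563)) = Add(Mul(-1569, Pow(Add(Mul(-38, -112), 21), -1)), Rational(-27250, 49563)) = Add(Mul(-1569, Pow(Add(4256, 21), -1)), Rational(-27250, 49563)) = Add(Mul(-1569, Pow(4277, -1)), Rational(-27250, 49563)) = Add(Mul(-1569, Rational(1, 4277)), Rational(-27250, 49563)) = Add(Rational(-1569, 4277), Rational(-27250, 49563)) = Rational(-194312597, 211980951)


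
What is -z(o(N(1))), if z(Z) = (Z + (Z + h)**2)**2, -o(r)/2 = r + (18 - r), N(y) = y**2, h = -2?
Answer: -1982464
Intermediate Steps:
o(r) = -36 (o(r) = -2*(r + (18 - r)) = -2*18 = -36)
z(Z) = (Z + (-2 + Z)**2)**2 (z(Z) = (Z + (Z - 2)**2)**2 = (Z + (-2 + Z)**2)**2)
-z(o(N(1))) = -(-36 + (-2 - 36)**2)**2 = -(-36 + (-38)**2)**2 = -(-36 + 1444)**2 = -1*1408**2 = -1*1982464 = -1982464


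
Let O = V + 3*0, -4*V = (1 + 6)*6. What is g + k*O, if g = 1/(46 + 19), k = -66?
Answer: 45046/65 ≈ 693.02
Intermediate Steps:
V = -21/2 (V = -(1 + 6)*6/4 = -7*6/4 = -1/4*42 = -21/2 ≈ -10.500)
O = -21/2 (O = -21/2 + 3*0 = -21/2 + 0 = -21/2 ≈ -10.500)
g = 1/65 ≈ 0.015385
g + k*O = 1/65 - 66*(-21/2) = 1/65 + 693 = 45046/65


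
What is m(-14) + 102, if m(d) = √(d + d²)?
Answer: 102 + √182 ≈ 115.49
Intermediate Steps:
m(-14) + 102 = √(-14*(1 - 14)) + 102 = √(-14*(-13)) + 102 = √182 + 102 = 102 + √182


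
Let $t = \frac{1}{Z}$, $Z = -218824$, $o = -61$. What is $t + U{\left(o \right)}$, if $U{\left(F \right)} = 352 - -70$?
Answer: $\frac{92343727}{218824} \approx 422.0$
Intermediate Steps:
$U{\left(F \right)} = 422$ ($U{\left(F \right)} = 352 + 70 = 422$)
$t = - \frac{1}{218824}$ ($t = \frac{1}{-218824} = - \frac{1}{218824} \approx -4.5699 \cdot 10^{-6}$)
$t + U{\left(o \right)} = - \frac{1}{218824} + 422 = \frac{92343727}{218824}$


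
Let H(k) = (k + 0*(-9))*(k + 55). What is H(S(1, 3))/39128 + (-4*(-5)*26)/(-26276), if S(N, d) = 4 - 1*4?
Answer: -130/6569 ≈ -0.019790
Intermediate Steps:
S(N, d) = 0 (S(N, d) = 4 - 4 = 0)
H(k) = k*(55 + k) (H(k) = (k + 0)*(55 + k) = k*(55 + k))
H(S(1, 3))/39128 + (-4*(-5)*26)/(-26276) = (0*(55 + 0))/39128 + (-4*(-5)*26)/(-26276) = (0*55)*(1/39128) + (20*26)*(-1/26276) = 0*(1/39128) + 520*(-1/26276) = 0 - 130/6569 = -130/6569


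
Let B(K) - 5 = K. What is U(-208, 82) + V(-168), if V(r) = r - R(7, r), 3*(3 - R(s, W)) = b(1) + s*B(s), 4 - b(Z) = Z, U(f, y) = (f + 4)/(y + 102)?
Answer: -6583/46 ≈ -143.11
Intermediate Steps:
U(f, y) = (4 + f)/(102 + y)
B(K) = 5 + K
b(Z) = 4 - Z
R(s, W) = 2 - s*(5 + s)/3 (R(s, W) = 3 - ((4 - 1*1) + s*(5 + s))/3 = 3 - ((4 - 1) + s*(5 + s))/3 = 3 - (3 + s*(5 + s))/3 = 3 + (-1 - s*(5 + s)/3) = 2 - s*(5 + s)/3)
V(r) = 26 + r (V(r) = r - (2 - 1/3*7*(5 + 7)) = r - (2 - 1/3*7*12) = r - (2 - 28) = r - 1*(-26) = r + 26 = 26 + r)
U(-208, 82) + V(-168) = (4 - 208)/(102 + 82) + (26 - 168) = -204/184 - 142 = (1/184)*(-204) - 142 = -51/46 - 142 = -6583/46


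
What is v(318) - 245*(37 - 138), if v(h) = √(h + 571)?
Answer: 24745 + √889 ≈ 24775.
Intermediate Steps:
v(h) = √(571 + h)
v(318) - 245*(37 - 138) = √(571 + 318) - 245*(37 - 138) = √889 - 245*(-101) = √889 + 24745 = 24745 + √889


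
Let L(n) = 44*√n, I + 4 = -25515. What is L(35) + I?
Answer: -25519 + 44*√35 ≈ -25259.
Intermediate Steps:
I = -25519 (I = -4 - 25515 = -25519)
L(35) + I = 44*√35 - 25519 = -25519 + 44*√35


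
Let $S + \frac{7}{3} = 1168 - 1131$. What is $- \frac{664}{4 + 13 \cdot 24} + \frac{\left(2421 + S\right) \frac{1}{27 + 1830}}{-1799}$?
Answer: $- \frac{1664272007}{791756091} \approx -2.102$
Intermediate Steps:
$S = \frac{104}{3}$ ($S = - \frac{7}{3} + \left(1168 - 1131\right) = - \frac{7}{3} + 37 = \frac{104}{3} \approx 34.667$)
$- \frac{664}{4 + 13 \cdot 24} + \frac{\left(2421 + S\right) \frac{1}{27 + 1830}}{-1799} = - \frac{664}{4 + 13 \cdot 24} + \frac{\left(2421 + \frac{104}{3}\right) \frac{1}{27 + 1830}}{-1799} = - \frac{664}{4 + 312} + \frac{7367}{3 \cdot 1857} \left(- \frac{1}{1799}\right) = - \frac{664}{316} + \frac{7367}{3} \cdot \frac{1}{1857} \left(- \frac{1}{1799}\right) = \left(-664\right) \frac{1}{316} + \frac{7367}{5571} \left(- \frac{1}{1799}\right) = - \frac{166}{79} - \frac{7367}{10022229} = - \frac{1664272007}{791756091}$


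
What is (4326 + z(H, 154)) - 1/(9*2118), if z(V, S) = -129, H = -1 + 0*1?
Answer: 80003213/19062 ≈ 4197.0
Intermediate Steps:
H = -1 (H = -1 + 0 = -1)
(4326 + z(H, 154)) - 1/(9*2118) = (4326 - 129) - 1/(9*2118) = 4197 - 1/19062 = 80003213/19062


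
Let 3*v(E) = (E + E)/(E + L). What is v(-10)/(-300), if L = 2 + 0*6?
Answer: -1/360 ≈ -0.0027778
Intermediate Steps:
L = 2 (L = 2 + 0 = 2)
v(E) = 2*E/(3*(2 + E)) (v(E) = ((E + E)/(E + 2))/3 = ((2*E)/(2 + E))/3 = (2*E/(2 + E))/3 = 2*E/(3*(2 + E)))
v(-10)/(-300) = ((⅔)*(-10)/(2 - 10))/(-300) = ((⅔)*(-10)/(-8))*(-1/300) = ((⅔)*(-10)*(-⅛))*(-1/300) = (⅚)*(-1/300) = -1/360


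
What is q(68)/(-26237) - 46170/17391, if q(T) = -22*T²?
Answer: 185929786/152095889 ≈ 1.2225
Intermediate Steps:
q(68)/(-26237) - 46170/17391 = -22*68²/(-26237) - 46170/17391 = -22*4624*(-1/26237) - 46170*1/17391 = -101728*(-1/26237) - 15390/5797 = 101728/26237 - 15390/5797 = 185929786/152095889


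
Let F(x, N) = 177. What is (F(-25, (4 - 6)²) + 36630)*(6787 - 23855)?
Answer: -628221876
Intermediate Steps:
(F(-25, (4 - 6)²) + 36630)*(6787 - 23855) = (177 + 36630)*(6787 - 23855) = 36807*(-17068) = -628221876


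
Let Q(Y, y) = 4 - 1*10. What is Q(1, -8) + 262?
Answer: 256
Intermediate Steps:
Q(Y, y) = -6 (Q(Y, y) = 4 - 10 = -6)
Q(1, -8) + 262 = -6 + 262 = 256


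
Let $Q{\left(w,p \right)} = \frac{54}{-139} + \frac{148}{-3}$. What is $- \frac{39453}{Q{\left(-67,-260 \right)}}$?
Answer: $\frac{16451901}{20734} \approx 793.47$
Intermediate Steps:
$Q{\left(w,p \right)} = - \frac{20734}{417}$ ($Q{\left(w,p \right)} = 54 \left(- \frac{1}{139}\right) + 148 \left(- \frac{1}{3}\right) = - \frac{54}{139} - \frac{148}{3} = - \frac{20734}{417}$)
$- \frac{39453}{Q{\left(-67,-260 \right)}} = - \frac{39453}{- \frac{20734}{417}} = \left(-39453\right) \left(- \frac{417}{20734}\right) = \frac{16451901}{20734}$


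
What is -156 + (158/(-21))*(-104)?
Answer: 13156/21 ≈ 626.48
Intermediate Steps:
-156 + (158/(-21))*(-104) = -156 + (158*(-1/21))*(-104) = -156 - 158/21*(-104) = -156 + 16432/21 = 13156/21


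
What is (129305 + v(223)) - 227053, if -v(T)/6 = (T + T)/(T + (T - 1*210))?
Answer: -5767801/59 ≈ -97759.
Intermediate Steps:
v(T) = -12*T/(-210 + 2*T) (v(T) = -6*(T + T)/(T + (T - 1*210)) = -6*2*T/(T + (T - 210)) = -6*2*T/(T + (-210 + T)) = -6*2*T/(-210 + 2*T) = -12*T/(-210 + 2*T))
(129305 + v(223)) - 227053 = (129305 - 6*223/(-105 + 223)) - 227053 = (129305 - 6*223/118) - 227053 = (129305 - 6*223*1/118) - 227053 = (129305 - 669/59) - 227053 = 7628326/59 - 227053 = -5767801/59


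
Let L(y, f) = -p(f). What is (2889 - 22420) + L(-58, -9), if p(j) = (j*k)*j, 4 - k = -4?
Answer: -20179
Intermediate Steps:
k = 8 (k = 4 - 1*(-4) = 4 + 4 = 8)
p(j) = 8*j² (p(j) = (j*8)*j = (8*j)*j = 8*j²)
L(y, f) = -8*f²
(2889 - 22420) + L(-58, -9) = (2889 - 22420) - 8*(-9)² = -19531 - 8*81 = -19531 - 648 = -20179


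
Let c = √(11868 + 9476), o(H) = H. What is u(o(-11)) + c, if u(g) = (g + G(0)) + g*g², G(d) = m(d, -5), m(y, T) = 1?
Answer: -1341 + 4*√1334 ≈ -1194.9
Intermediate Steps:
G(d) = 1
u(g) = 1 + g + g³ (u(g) = (g + 1) + g*g² = (1 + g) + g³ = 1 + g + g³)
c = 4*√1334 (c = √21344 = 4*√1334 ≈ 146.10)
u(o(-11)) + c = (1 - 11 + (-11)³) + 4*√1334 = (1 - 11 - 1331) + 4*√1334 = -1341 + 4*√1334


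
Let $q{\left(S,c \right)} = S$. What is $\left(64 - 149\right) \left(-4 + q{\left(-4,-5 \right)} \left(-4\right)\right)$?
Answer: $-1020$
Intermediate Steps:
$\left(64 - 149\right) \left(-4 + q{\left(-4,-5 \right)} \left(-4\right)\right) = \left(64 - 149\right) \left(-4 - -16\right) = - 85 \left(-4 + 16\right) = \left(-85\right) 12 = -1020$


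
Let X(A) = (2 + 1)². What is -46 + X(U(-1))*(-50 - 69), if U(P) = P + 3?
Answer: -1117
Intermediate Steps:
U(P) = 3 + P
X(A) = 9 (X(A) = 3² = 9)
-46 + X(U(-1))*(-50 - 69) = -46 + 9*(-50 - 69) = -46 + 9*(-119) = -46 - 1071 = -1117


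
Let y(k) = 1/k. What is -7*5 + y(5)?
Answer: -174/5 ≈ -34.800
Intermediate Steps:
y(k) = 1/k
-7*5 + y(5) = -7*5 + 1/5 = -35 + ⅕ = -174/5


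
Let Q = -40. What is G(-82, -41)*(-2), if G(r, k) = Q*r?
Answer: -6560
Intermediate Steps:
G(r, k) = -40*r
G(-82, -41)*(-2) = -40*(-82)*(-2) = 3280*(-2) = -6560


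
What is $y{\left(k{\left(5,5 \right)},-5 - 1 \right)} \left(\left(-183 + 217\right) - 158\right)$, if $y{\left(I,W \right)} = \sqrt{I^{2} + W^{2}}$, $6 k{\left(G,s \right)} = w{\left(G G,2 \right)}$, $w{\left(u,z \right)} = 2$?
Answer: $- \frac{620 \sqrt{13}}{3} \approx -745.15$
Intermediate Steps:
$k{\left(G,s \right)} = \frac{1}{3}$ ($k{\left(G,s \right)} = \frac{1}{6} \cdot 2 = \frac{1}{3}$)
$y{\left(k{\left(5,5 \right)},-5 - 1 \right)} \left(\left(-183 + 217\right) - 158\right) = \sqrt{\left(\frac{1}{3}\right)^{2} + \left(-5 - 1\right)^{2}} \left(\left(-183 + 217\right) - 158\right) = \sqrt{\frac{1}{9} + \left(-6\right)^{2}} \left(34 - 158\right) = \sqrt{\frac{1}{9} + 36} \left(-124\right) = \sqrt{\frac{325}{9}} \left(-124\right) = \frac{5 \sqrt{13}}{3} \left(-124\right) = - \frac{620 \sqrt{13}}{3}$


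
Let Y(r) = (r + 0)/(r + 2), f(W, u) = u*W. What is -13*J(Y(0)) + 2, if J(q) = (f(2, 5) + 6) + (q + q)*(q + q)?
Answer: -206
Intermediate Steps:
f(W, u) = W*u
Y(r) = r/(2 + r)
J(q) = 16 + 4*q² (J(q) = (2*5 + 6) + (q + q)*(q + q) = (10 + 6) + (2*q)*(2*q) = 16 + 4*q²)
-13*J(Y(0)) + 2 = -13*(16 + 4*(0/(2 + 0))²) + 2 = -13*(16 + 4*(0/2)²) + 2 = -13*(16 + 4*(0*(½))²) + 2 = -13*(16 + 4*0²) + 2 = -13*(16 + 4*0) + 2 = -13*(16 + 0) + 2 = -13*16 + 2 = -208 + 2 = -206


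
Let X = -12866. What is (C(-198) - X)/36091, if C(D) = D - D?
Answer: 12866/36091 ≈ 0.35649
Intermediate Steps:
C(D) = 0
(C(-198) - X)/36091 = (0 - 1*(-12866))/36091 = (0 + 12866)*(1/36091) = 12866*(1/36091) = 12866/36091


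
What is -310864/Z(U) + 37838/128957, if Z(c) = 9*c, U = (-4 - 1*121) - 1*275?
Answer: 2514019103/29015325 ≈ 86.645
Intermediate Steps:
U = -400 (U = (-4 - 121) - 275 = -125 - 275 = -400)
-310864/Z(U) + 37838/128957 = -310864/(9*(-400)) + 37838/128957 = -310864/(-3600) + 37838*(1/128957) = -310864*(-1/3600) + 37838/128957 = 19429/225 + 37838/128957 = 2514019103/29015325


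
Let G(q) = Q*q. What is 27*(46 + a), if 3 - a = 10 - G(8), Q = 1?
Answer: 1269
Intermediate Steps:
G(q) = q (G(q) = 1*q = q)
a = 1 (a = 3 - (10 - 1*8) = 3 - (10 - 8) = 3 - 1*2 = 3 - 2 = 1)
27*(46 + a) = 27*(46 + 1) = 27*47 = 1269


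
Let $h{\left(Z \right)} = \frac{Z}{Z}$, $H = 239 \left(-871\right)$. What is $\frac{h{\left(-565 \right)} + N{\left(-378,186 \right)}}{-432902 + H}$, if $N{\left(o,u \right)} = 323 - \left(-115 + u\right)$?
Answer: $- \frac{253}{641071} \approx -0.00039465$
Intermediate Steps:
$H = -208169$
$h{\left(Z \right)} = 1$
$N{\left(o,u \right)} = 438 - u$
$\frac{h{\left(-565 \right)} + N{\left(-378,186 \right)}}{-432902 + H} = \frac{1 + \left(438 - 186\right)}{-432902 - 208169} = \frac{1 + \left(438 - 186\right)}{-641071} = \left(1 + 252\right) \left(- \frac{1}{641071}\right) = 253 \left(- \frac{1}{641071}\right) = - \frac{253}{641071}$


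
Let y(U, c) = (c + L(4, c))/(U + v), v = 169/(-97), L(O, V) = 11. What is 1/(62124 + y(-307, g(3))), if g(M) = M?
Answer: 14974/930244097 ≈ 1.6097e-5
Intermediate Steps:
v = -169/97 (v = 169*(-1/97) = -169/97 ≈ -1.7423)
y(U, c) = (11 + c)/(-169/97 + U) (y(U, c) = (c + 11)/(U - 169/97) = (11 + c)/(-169/97 + U))
1/(62124 + y(-307, g(3))) = 1/(62124 + 97*(11 + 3)/(-169 + 97*(-307))) = 1/(62124 + 97*14/(-169 - 29779)) = 1/(62124 + 97*14/(-29948)) = 1/(62124 + 97*(-1/29948)*14) = 1/(62124 - 679/14974) = 1/(930244097/14974) = 14974/930244097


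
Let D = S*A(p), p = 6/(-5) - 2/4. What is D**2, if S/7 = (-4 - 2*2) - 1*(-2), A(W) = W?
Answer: 127449/25 ≈ 5098.0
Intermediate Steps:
p = -17/10 (p = 6*(-1/5) - 2*1/4 = -6/5 - 1/2 = -17/10 ≈ -1.7000)
S = -42 (S = 7*((-4 - 2*2) - 1*(-2)) = 7*((-4 - 4) + 2) = 7*(-8 + 2) = 7*(-6) = -42)
D = 357/5 (D = -42*(-17/10) = 357/5 ≈ 71.400)
D**2 = (357/5)**2 = 127449/25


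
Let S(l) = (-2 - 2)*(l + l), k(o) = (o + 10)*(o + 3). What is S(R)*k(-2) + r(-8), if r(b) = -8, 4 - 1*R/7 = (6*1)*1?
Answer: 888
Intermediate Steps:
R = -14 (R = 28 - 7*6*1 = 28 - 42 = -14)
k(o) = (3 + o)*(10 + o) (k(o) = (10 + o)*(3 + o) = (3 + o)*(10 + o))
S(l) = -8*l
S(R)*k(-2) + r(-8) = (-8*(-14))*(30 + (-2)**2 + 13*(-2)) - 8 = 112*(30 + 4 - 26) - 8 = 112*8 - 8 = 896 - 8 = 888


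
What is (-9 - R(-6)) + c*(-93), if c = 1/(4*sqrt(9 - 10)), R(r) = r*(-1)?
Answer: -15 + 93*I/4 ≈ -15.0 + 23.25*I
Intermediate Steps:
R(r) = -r
c = -I/4 (c = 1/(4*sqrt(-1)) = 1/(4*I) = -I/4 ≈ -0.25*I)
(-9 - R(-6)) + c*(-93) = (-9 - (-1)*(-6)) - I/4*(-93) = (-9 - 1*6) + 93*I/4 = (-9 - 6) + 93*I/4 = -15 + 93*I/4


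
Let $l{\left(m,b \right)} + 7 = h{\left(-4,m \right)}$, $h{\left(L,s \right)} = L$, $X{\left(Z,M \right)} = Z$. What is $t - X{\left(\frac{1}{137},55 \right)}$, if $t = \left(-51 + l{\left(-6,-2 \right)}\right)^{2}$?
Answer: $\frac{526627}{137} \approx 3844.0$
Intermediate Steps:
$l{\left(m,b \right)} = -11$ ($l{\left(m,b \right)} = -7 - 4 = -11$)
$t = 3844$ ($t = \left(-51 - 11\right)^{2} = \left(-62\right)^{2} = 3844$)
$t - X{\left(\frac{1}{137},55 \right)} = 3844 - \frac{1}{137} = \frac{526627}{137}$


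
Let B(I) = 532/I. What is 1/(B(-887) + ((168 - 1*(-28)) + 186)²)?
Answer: 887/129434056 ≈ 6.8529e-6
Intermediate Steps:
1/(B(-887) + ((168 - 1*(-28)) + 186)²) = 1/(532/(-887) + ((168 - 1*(-28)) + 186)²) = 1/(532*(-1/887) + ((168 + 28) + 186)²) = 1/(-532/887 + (196 + 186)²) = 1/(-532/887 + 382²) = 1/(-532/887 + 145924) = 1/(129434056/887) = 887/129434056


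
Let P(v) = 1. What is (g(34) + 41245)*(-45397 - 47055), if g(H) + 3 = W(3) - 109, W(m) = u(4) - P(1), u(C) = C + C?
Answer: -3803475280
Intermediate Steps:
u(C) = 2*C
W(m) = 7 (W(m) = 2*4 - 1*1 = 8 - 1 = 7)
g(H) = -105 (g(H) = -3 + (7 - 109) = -3 - 102 = -105)
(g(34) + 41245)*(-45397 - 47055) = (-105 + 41245)*(-45397 - 47055) = 41140*(-92452) = -3803475280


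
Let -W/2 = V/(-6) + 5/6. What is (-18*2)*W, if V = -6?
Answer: 132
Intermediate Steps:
W = -11/3 (W = -2*(-6/(-6) + 5/6) = -2*(-6*(-1/6) + 5*(1/6)) = -2*(1 + 5/6) = -2*11/6 = -11/3 ≈ -3.6667)
(-18*2)*W = -18*2*(-11/3) = -36*(-11/3) = 132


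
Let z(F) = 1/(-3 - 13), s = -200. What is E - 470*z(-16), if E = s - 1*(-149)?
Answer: -173/8 ≈ -21.625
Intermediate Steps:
z(F) = -1/16 (z(F) = 1/(-16) = -1/16)
E = -51 (E = -200 - 1*(-149) = -200 + 149 = -51)
E - 470*z(-16) = -51 - 470*(-1/16) = -51 + 235/8 = -173/8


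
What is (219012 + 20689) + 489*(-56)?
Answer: 212317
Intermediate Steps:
(219012 + 20689) + 489*(-56) = 239701 - 27384 = 212317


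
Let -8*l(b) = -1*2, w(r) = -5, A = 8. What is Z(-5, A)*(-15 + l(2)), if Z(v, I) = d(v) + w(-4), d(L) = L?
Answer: 295/2 ≈ 147.50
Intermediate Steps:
l(b) = ¼ (l(b) = -(-1)*2/8 = -⅛*(-2) = ¼)
Z(v, I) = -5 + v (Z(v, I) = v - 5 = -5 + v)
Z(-5, A)*(-15 + l(2)) = (-5 - 5)*(-15 + ¼) = -10*(-59/4) = 295/2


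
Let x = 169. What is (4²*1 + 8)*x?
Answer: 4056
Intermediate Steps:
(4²*1 + 8)*x = (4²*1 + 8)*169 = (16*1 + 8)*169 = (16 + 8)*169 = 24*169 = 4056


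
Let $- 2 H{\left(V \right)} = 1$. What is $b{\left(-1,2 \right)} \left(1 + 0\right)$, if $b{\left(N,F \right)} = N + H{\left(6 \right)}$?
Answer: $- \frac{3}{2} \approx -1.5$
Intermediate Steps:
$H{\left(V \right)} = - \frac{1}{2}$ ($H{\left(V \right)} = \left(- \frac{1}{2}\right) 1 = - \frac{1}{2}$)
$b{\left(N,F \right)} = - \frac{1}{2} + N$ ($b{\left(N,F \right)} = N - \frac{1}{2} = - \frac{1}{2} + N$)
$b{\left(-1,2 \right)} \left(1 + 0\right) = \left(- \frac{1}{2} - 1\right) \left(1 + 0\right) = \left(- \frac{3}{2}\right) 1 = - \frac{3}{2}$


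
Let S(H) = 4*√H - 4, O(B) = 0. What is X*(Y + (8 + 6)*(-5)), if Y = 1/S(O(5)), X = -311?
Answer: 87391/4 ≈ 21848.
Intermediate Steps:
S(H) = -4 + 4*√H
Y = -¼ (Y = 1/(-4 + 4*√0) = 1/(-4 + 4*0) = 1/(-4 + 0) = 1/(-4) = -¼ ≈ -0.25000)
X*(Y + (8 + 6)*(-5)) = -311*(-¼ + (8 + 6)*(-5)) = -311*(-¼ + 14*(-5)) = -311*(-¼ - 70) = -311*(-281/4) = 87391/4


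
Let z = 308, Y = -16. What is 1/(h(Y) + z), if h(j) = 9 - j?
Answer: 1/333 ≈ 0.0030030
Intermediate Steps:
1/(h(Y) + z) = 1/((9 - 1*(-16)) + 308) = 1/((9 + 16) + 308) = 1/(25 + 308) = 1/333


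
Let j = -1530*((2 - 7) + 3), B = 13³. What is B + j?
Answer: 5257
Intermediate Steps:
B = 2197
j = 3060 (j = -1530*(-5 + 3) = -1530*(-2) = 3060)
B + j = 2197 + 3060 = 5257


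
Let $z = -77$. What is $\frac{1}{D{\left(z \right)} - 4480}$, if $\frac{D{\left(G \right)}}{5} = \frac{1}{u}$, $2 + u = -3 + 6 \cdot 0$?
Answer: $- \frac{1}{4481} \approx -0.00022316$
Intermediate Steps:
$u = -5$ ($u = -2 + \left(-3 + 6 \cdot 0\right) = -2 + \left(-3 + 0\right) = -2 - 3 = -5$)
$D{\left(G \right)} = -1$ ($D{\left(G \right)} = \frac{5}{-5} = 5 \left(- \frac{1}{5}\right) = -1$)
$\frac{1}{D{\left(z \right)} - 4480} = \frac{1}{-1 - 4480} = \frac{1}{-4481} = - \frac{1}{4481}$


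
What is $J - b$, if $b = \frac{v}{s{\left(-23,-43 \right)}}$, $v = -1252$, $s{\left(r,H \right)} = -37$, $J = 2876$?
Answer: $\frac{105160}{37} \approx 2842.2$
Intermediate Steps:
$b = \frac{1252}{37}$ ($b = - \frac{1252}{-37} = \left(-1252\right) \left(- \frac{1}{37}\right) = \frac{1252}{37} \approx 33.838$)
$J - b = 2876 - \frac{1252}{37} = \frac{105160}{37}$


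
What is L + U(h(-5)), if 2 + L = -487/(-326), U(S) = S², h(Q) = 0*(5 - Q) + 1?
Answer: 161/326 ≈ 0.49387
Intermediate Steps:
h(Q) = 1 (h(Q) = 0 + 1 = 1)
L = -165/326 (L = -2 - 487/(-326) = -2 - 487*(-1/326) = -2 + 487/326 = -165/326 ≈ -0.50613)
L + U(h(-5)) = -165/326 + 1² = -165/326 + 1 = 161/326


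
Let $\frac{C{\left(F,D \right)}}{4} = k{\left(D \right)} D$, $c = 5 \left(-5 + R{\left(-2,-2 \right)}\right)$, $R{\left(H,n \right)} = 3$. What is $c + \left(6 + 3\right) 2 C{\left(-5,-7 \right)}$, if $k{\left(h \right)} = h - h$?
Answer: $-10$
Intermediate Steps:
$k{\left(h \right)} = 0$
$c = -10$ ($c = 5 \left(-5 + 3\right) = 5 \left(-2\right) = -10$)
$C{\left(F,D \right)} = 0$ ($C{\left(F,D \right)} = 4 \cdot 0 D = 4 \cdot 0 = 0$)
$c + \left(6 + 3\right) 2 C{\left(-5,-7 \right)} = -10 + \left(6 + 3\right) 2 \cdot 0 = -10 + 9 \cdot 2 \cdot 0 = -10 + 18 \cdot 0 = -10 + 0 = -10$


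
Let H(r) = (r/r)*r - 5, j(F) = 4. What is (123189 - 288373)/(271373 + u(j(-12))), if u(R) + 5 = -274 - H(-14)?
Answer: -165184/271113 ≈ -0.60928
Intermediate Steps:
H(r) = -5 + r (H(r) = 1*r - 5 = r - 5 = -5 + r)
u(R) = -260 (u(R) = -5 + (-274 - (-5 - 14)) = -5 + (-274 - 1*(-19)) = -5 + (-274 + 19) = -5 - 255 = -260)
(123189 - 288373)/(271373 + u(j(-12))) = (123189 - 288373)/(271373 - 260) = -165184/271113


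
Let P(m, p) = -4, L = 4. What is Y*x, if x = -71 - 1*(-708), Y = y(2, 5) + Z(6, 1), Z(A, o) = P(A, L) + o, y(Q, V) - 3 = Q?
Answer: 1274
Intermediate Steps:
y(Q, V) = 3 + Q
Z(A, o) = -4 + o
Y = 2 (Y = (3 + 2) + (-4 + 1) = 5 - 3 = 2)
x = 637 (x = -71 + 708 = 637)
Y*x = 2*637 = 1274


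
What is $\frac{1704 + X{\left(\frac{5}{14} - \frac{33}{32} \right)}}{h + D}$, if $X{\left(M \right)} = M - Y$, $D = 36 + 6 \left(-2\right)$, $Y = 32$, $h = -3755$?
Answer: $- \frac{374377}{835744} \approx -0.44796$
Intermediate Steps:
$D = 24$ ($D = 36 - 12 = 24$)
$X{\left(M \right)} = -32 + M$ ($X{\left(M \right)} = M - 32 = -32 + M$)
$\frac{1704 + X{\left(\frac{5}{14} - \frac{33}{32} \right)}}{h + D} = \frac{1704 + \left(-32 + \left(\frac{5}{14} - \frac{33}{32}\right)\right)}{-3755 + 24} = \frac{1704 + \left(-32 + \left(5 \cdot \frac{1}{14} - \frac{33}{32}\right)\right)}{-3731} = \left(1704 + \left(-32 + \left(\frac{5}{14} - \frac{33}{32}\right)\right)\right) \left(- \frac{1}{3731}\right) = \left(1704 - \frac{7319}{224}\right) \left(- \frac{1}{3731}\right) = \frac{374377}{224} \left(- \frac{1}{3731}\right) = - \frac{374377}{835744}$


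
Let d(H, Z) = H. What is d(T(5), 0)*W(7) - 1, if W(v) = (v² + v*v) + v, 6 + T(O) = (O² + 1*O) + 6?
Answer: 3149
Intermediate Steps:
T(O) = O + O² (T(O) = -6 + ((O² + 1*O) + 6) = -6 + ((O² + O) + 6) = -6 + ((O + O²) + 6) = -6 + (6 + O + O²) = O + O²)
W(v) = v + 2*v² (W(v) = (v² + v²) + v = 2*v² + v = v + 2*v²)
d(T(5), 0)*W(7) - 1 = (5*(1 + 5))*(7*(1 + 2*7)) - 1 = (5*6)*(7*(1 + 14)) - 1 = 30*(7*15) - 1 = 30*105 - 1 = 3150 - 1 = 3149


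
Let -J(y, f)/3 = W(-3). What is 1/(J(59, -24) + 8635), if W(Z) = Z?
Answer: 1/8644 ≈ 0.00011569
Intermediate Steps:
J(y, f) = 9 (J(y, f) = -3*(-3) = 9)
1/(J(59, -24) + 8635) = 1/(9 + 8635) = 1/8644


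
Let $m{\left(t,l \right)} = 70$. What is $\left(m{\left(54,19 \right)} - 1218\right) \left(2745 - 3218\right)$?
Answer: $543004$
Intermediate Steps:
$\left(m{\left(54,19 \right)} - 1218\right) \left(2745 - 3218\right) = \left(70 - 1218\right) \left(2745 - 3218\right) = \left(-1148\right) \left(-473\right) = 543004$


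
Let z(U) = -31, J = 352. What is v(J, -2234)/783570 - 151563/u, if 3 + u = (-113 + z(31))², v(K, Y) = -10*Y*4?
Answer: -3896917301/541525227 ≈ -7.1962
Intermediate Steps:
v(K, Y) = -40*Y
u = 20733 (u = -3 + (-113 - 31)² = -3 + (-144)² = -3 + 20736 = 20733)
v(J, -2234)/783570 - 151563/u = -40*(-2234)/783570 - 151563/20733 = 89360*(1/783570) - 151563*1/20733 = 8936/78357 - 50521/6911 = -3896917301/541525227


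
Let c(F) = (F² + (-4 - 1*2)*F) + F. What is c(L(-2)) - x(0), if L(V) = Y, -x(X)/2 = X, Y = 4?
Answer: -4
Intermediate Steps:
x(X) = -2*X
L(V) = 4
c(F) = F² - 5*F (c(F) = (F² + (-4 - 2)*F) + F = (F² - 6*F) + F = F² - 5*F)
c(L(-2)) - x(0) = 4*(-5 + 4) - (-2)*0 = 4*(-1) - 1*0 = -4 + 0 = -4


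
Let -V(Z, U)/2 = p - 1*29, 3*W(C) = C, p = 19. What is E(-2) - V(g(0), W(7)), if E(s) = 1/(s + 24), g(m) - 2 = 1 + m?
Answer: -439/22 ≈ -19.955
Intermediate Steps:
W(C) = C/3
g(m) = 3 + m (g(m) = 2 + (1 + m) = 3 + m)
E(s) = 1/(24 + s)
V(Z, U) = 20 (V(Z, U) = -2*(19 - 1*29) = -2*(19 - 29) = -2*(-10) = 20)
E(-2) - V(g(0), W(7)) = 1/(24 - 2) - 1*20 = 1/22 - 20 = -439/22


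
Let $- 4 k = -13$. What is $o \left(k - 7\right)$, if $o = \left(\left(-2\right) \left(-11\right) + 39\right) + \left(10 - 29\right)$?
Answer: $- \frac{315}{2} \approx -157.5$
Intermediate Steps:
$k = \frac{13}{4}$ ($k = \left(- \frac{1}{4}\right) \left(-13\right) = \frac{13}{4} \approx 3.25$)
$o = 42$ ($o = \left(22 + 39\right) - 19 = 61 - 19 = 42$)
$o \left(k - 7\right) = 42 \left(\frac{13}{4} - 7\right) = 42 \left(- \frac{15}{4}\right) = - \frac{315}{2}$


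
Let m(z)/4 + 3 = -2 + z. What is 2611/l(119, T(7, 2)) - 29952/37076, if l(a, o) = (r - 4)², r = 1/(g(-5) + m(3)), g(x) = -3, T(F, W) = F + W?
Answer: 224092403/1443825 ≈ 155.21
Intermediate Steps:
m(z) = -20 + 4*z (m(z) = -12 + 4*(-2 + z) = -12 + (-8 + 4*z) = -20 + 4*z)
r = -1/11 (r = 1/(-3 + (-20 + 4*3)) = 1/(-3 + (-20 + 12)) = 1/(-3 - 8) = 1/(-11) = -1/11 ≈ -0.090909)
l(a, o) = 2025/121 (l(a, o) = (-1/11 - 4)² = (-45/11)² = 2025/121)
2611/l(119, T(7, 2)) - 29952/37076 = 2611/(2025/121) - 29952/37076 = 2611*(121/2025) - 29952*1/37076 = 315931/2025 - 576/713 = 224092403/1443825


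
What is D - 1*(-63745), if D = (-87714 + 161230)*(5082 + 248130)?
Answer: 18615197137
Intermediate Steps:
D = 18615133392 (D = 73516*253212 = 18615133392)
D - 1*(-63745) = 18615133392 - 1*(-63745) = 18615133392 + 63745 = 18615197137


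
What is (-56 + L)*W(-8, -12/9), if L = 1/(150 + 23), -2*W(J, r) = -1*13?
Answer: -125931/346 ≈ -363.96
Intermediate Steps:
W(J, r) = 13/2 (W(J, r) = -(-1)*13/2 = -1/2*(-13) = 13/2)
L = 1/173 ≈ 0.0057803
(-56 + L)*W(-8, -12/9) = (-56 + 1/173)*(13/2) = -9687/173*13/2 = -125931/346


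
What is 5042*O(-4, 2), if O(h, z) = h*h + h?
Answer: 60504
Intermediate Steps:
O(h, z) = h + h² (O(h, z) = h² + h = h + h²)
5042*O(-4, 2) = 5042*(-4*(1 - 4)) = 5042*(-4*(-3)) = 5042*12 = 60504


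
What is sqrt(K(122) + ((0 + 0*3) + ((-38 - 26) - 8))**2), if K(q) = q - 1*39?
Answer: sqrt(5267) ≈ 72.574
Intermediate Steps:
K(q) = -39 + q (K(q) = q - 39 = -39 + q)
sqrt(K(122) + ((0 + 0*3) + ((-38 - 26) - 8))**2) = sqrt((-39 + 122) + ((0 + 0*3) + ((-38 - 26) - 8))**2) = sqrt(83 + ((0 + 0) + (-64 - 8))**2) = sqrt(83 + (0 - 72)**2) = sqrt(83 + (-72)**2) = sqrt(83 + 5184) = sqrt(5267)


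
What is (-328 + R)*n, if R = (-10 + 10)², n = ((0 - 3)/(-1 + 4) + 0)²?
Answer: -328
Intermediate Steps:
n = 1 (n = (-3/3 + 0)² = (-3*⅓ + 0)² = (-1 + 0)² = (-1)² = 1)
R = 0 (R = 0² = 0)
(-328 + R)*n = (-328 + 0)*1 = -328*1 = -328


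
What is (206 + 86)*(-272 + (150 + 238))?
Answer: 33872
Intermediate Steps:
(206 + 86)*(-272 + (150 + 238)) = 292*(-272 + 388) = 292*116 = 33872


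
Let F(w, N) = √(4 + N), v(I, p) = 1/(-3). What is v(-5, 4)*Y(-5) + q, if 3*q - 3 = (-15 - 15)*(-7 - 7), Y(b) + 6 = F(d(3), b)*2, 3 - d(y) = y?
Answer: 143 - 2*I/3 ≈ 143.0 - 0.66667*I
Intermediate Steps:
v(I, p) = -⅓
d(y) = 3 - y
Y(b) = -6 + 2*√(4 + b) (Y(b) = -6 + √(4 + b)*2 = -6 + 2*√(4 + b))
q = 141 (q = 1 + ((-15 - 15)*(-7 - 7))/3 = 1 + (-30*(-14))/3 = 1 + (⅓)*420 = 1 + 140 = 141)
v(-5, 4)*Y(-5) + q = -(-6 + 2*√(4 - 5))/3 + 141 = -(-6 + 2*√(-1))/3 + 141 = -(-6 + 2*I)/3 + 141 = (2 - 2*I/3) + 141 = 143 - 2*I/3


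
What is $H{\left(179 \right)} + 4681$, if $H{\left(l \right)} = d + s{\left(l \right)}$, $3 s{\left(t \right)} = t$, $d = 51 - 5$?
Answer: $\frac{14360}{3} \approx 4786.7$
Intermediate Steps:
$d = 46$
$s{\left(t \right)} = \frac{t}{3}$
$H{\left(l \right)} = 46 + \frac{l}{3}$
$H{\left(179 \right)} + 4681 = \left(46 + \frac{1}{3} \cdot 179\right) + 4681 = \left(46 + \frac{179}{3}\right) + 4681 = \frac{317}{3} + 4681 = \frac{14360}{3}$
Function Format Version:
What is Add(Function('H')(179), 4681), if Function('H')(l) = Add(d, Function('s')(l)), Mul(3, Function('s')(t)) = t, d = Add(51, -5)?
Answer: Rational(14360, 3) ≈ 4786.7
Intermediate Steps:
d = 46
Function('s')(t) = Mul(Rational(1, 3), t)
Function('H')(l) = Add(46, Mul(Rational(1, 3), l))
Add(Function('H')(179), 4681) = Add(Add(46, Mul(Rational(1, 3), 179)), 4681) = Add(Add(46, Rational(179, 3)), 4681) = Add(Rational(317, 3), 4681) = Rational(14360, 3)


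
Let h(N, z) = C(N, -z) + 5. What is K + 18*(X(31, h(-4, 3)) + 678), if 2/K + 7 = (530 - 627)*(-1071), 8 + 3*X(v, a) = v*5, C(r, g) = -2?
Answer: 679686841/51940 ≈ 13086.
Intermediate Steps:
h(N, z) = 3 (h(N, z) = -2 + 5 = 3)
X(v, a) = -8/3 + 5*v/3 (X(v, a) = -8/3 + (v*5)/3 = -8/3 + (5*v)/3 = -8/3 + 5*v/3)
K = 1/51940 (K = 2/(-7 + (530 - 627)*(-1071)) = 2/(-7 - 97*(-1071)) = 2/(-7 + 103887) = 2/103880 = 2*(1/103880) = 1/51940 ≈ 1.9253e-5)
K + 18*(X(31, h(-4, 3)) + 678) = 1/51940 + 18*((-8/3 + (5/3)*31) + 678) = 1/51940 + 18*((-8/3 + 155/3) + 678) = 1/51940 + 18*(49 + 678) = 1/51940 + 18*727 = 1/51940 + 13086 = 679686841/51940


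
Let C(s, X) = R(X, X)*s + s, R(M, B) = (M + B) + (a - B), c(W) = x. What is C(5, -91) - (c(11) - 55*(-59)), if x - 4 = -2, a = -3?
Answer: -3712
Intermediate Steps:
x = 2 (x = 4 - 2 = 2)
c(W) = 2
R(M, B) = -3 + M (R(M, B) = (M + B) + (-3 - B) = (B + M) + (-3 - B) = -3 + M)
C(s, X) = s + s*(-3 + X) (C(s, X) = (-3 + X)*s + s = s*(-3 + X) + s = s + s*(-3 + X))
C(5, -91) - (c(11) - 55*(-59)) = 5*(-2 - 91) - (2 - 55*(-59)) = 5*(-93) - (2 + 3245) = -465 - 1*3247 = -465 - 3247 = -3712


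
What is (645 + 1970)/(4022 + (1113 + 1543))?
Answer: 2615/6678 ≈ 0.39158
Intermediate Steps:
(645 + 1970)/(4022 + (1113 + 1543)) = 2615/(4022 + 2656) = 2615/6678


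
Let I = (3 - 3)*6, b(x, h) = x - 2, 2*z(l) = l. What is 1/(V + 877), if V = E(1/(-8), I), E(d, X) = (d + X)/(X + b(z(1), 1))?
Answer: 12/10525 ≈ 0.0011401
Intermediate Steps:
z(l) = l/2
b(x, h) = -2 + x
I = 0 (I = 0*6 = 0)
E(d, X) = (X + d)/(-3/2 + X) (E(d, X) = (d + X)/(X + (-2 + (½)*1)) = (X + d)/(X + (-2 + ½)) = (X + d)/(X - 3/2) = (X + d)/(-3/2 + X))
V = 1/12 (V = 2*(0 + 1/(-8))/(-3 + 2*0) = 2*(0 - ⅛)/(-3 + 0) = 2*(-⅛)/(-3) = 2*(-⅓)*(-⅛) = 1/12 ≈ 0.083333)
1/(V + 877) = 1/(1/12 + 877) = 1/(10525/12) = 12/10525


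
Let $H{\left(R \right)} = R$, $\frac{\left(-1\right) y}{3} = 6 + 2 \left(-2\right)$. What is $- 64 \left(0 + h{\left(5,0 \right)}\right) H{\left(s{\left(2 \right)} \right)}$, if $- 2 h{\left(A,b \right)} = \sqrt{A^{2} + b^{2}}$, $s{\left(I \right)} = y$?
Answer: $-960$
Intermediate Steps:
$y = -6$ ($y = - 3 \left(6 + 2 \left(-2\right)\right) = - 3 \left(6 - 4\right) = \left(-3\right) 2 = -6$)
$s{\left(I \right)} = -6$
$h{\left(A,b \right)} = - \frac{\sqrt{A^{2} + b^{2}}}{2}$
$- 64 \left(0 + h{\left(5,0 \right)}\right) H{\left(s{\left(2 \right)} \right)} = - 64 \left(0 - \frac{\sqrt{5^{2} + 0^{2}}}{2}\right) \left(-6\right) = - 64 \left(0 - \frac{\sqrt{25 + 0}}{2}\right) \left(-6\right) = - 64 \left(0 - \frac{\sqrt{25}}{2}\right) \left(-6\right) = - 64 \left(0 - \frac{5}{2}\right) \left(-6\right) = - 64 \left(\left(- \frac{5}{2}\right) \left(-6\right)\right) = \left(-64\right) 15 = -960$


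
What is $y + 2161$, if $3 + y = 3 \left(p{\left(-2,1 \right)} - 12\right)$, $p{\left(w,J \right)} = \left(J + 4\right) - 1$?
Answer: $2134$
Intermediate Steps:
$p{\left(w,J \right)} = 3 + J$ ($p{\left(w,J \right)} = \left(4 + J\right) - 1 = 3 + J$)
$y = -27$ ($y = -3 + 3 \left(\left(3 + 1\right) - 12\right) = -3 + 3 \left(4 - 12\right) = -3 + 3 \left(-8\right) = -3 - 24 = -27$)
$y + 2161 = -27 + 2161 = 2134$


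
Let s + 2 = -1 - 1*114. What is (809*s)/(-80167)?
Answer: 94653/80167 ≈ 1.1807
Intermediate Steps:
s = -117 (s = -2 + (-1 - 1*114) = -2 + (-1 - 114) = -2 - 115 = -117)
(809*s)/(-80167) = (809*(-117))/(-80167) = -94653*(-1/80167) = 94653/80167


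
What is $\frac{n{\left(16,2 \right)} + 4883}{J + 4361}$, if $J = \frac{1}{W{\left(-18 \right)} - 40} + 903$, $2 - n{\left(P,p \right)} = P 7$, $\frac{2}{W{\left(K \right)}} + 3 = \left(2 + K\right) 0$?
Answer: $\frac{13542}{14935} \approx 0.90673$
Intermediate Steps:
$W{\left(K \right)} = - \frac{2}{3}$ ($W{\left(K \right)} = \frac{2}{-3 + \left(2 + K\right) 0} = \frac{2}{-3 + 0} = \frac{2}{-3} = 2 \left(- \frac{1}{3}\right) = - \frac{2}{3}$)
$n{\left(P,p \right)} = 2 - 7 P$ ($n{\left(P,p \right)} = 2 - P 7 = 2 - 7 P$)
$J = \frac{110163}{122}$ ($J = \frac{1}{- \frac{2}{3} - 40} + 903 = \frac{1}{- \frac{122}{3}} + 903 = - \frac{3}{122} + 903 = \frac{110163}{122} \approx 902.98$)
$\frac{n{\left(16,2 \right)} + 4883}{J + 4361} = \frac{\left(2 - 112\right) + 4883}{\frac{110163}{122} + 4361} = \frac{\left(2 - 112\right) + 4883}{\frac{642205}{122}} = \left(-110 + 4883\right) \frac{122}{642205} = 4773 \cdot \frac{122}{642205} = \frac{13542}{14935}$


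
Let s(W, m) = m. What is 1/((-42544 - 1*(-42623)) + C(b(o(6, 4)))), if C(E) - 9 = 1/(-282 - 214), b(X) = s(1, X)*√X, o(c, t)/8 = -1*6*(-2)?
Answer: 496/43647 ≈ 0.011364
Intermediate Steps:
o(c, t) = 96 (o(c, t) = 8*(-1*6*(-2)) = 8*(-6*(-2)) = 8*12 = 96)
b(X) = X^(3/2) (b(X) = X*√X = X^(3/2))
C(E) = 4463/496 (C(E) = 9 + 1/(-282 - 214) = 9 + 1/(-496) = 9 - 1/496 = 4463/496)
1/((-42544 - 1*(-42623)) + C(b(o(6, 4)))) = 1/((-42544 - 1*(-42623)) + 4463/496) = 1/((-42544 + 42623) + 4463/496) = 1/(79 + 4463/496) = 1/(43647/496) = 496/43647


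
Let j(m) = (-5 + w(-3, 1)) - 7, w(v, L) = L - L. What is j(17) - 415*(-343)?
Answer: 142333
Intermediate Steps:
w(v, L) = 0
j(m) = -12 (j(m) = (-5 + 0) - 7 = -5 - 7 = -12)
j(17) - 415*(-343) = -12 - 415*(-343) = -12 + 142345 = 142333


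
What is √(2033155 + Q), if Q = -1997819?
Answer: 2*√8834 ≈ 187.98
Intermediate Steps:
√(2033155 + Q) = √(2033155 - 1997819) = √35336 = 2*√8834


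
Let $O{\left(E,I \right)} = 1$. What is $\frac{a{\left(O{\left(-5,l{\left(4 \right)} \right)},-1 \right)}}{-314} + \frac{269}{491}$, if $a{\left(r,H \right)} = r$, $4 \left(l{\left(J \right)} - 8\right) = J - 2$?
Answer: $\frac{83975}{154174} \approx 0.54468$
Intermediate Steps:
$l{\left(J \right)} = \frac{15}{2} + \frac{J}{4}$ ($l{\left(J \right)} = 8 + \frac{J - 2}{4} = 8 + \frac{-2 + J}{4} = 8 + \left(- \frac{1}{2} + \frac{J}{4}\right) = \frac{15}{2} + \frac{J}{4}$)
$\frac{a{\left(O{\left(-5,l{\left(4 \right)} \right)},-1 \right)}}{-314} + \frac{269}{491} = 1 \frac{1}{-314} + \frac{269}{491} = 1 \left(- \frac{1}{314}\right) + 269 \cdot \frac{1}{491} = - \frac{1}{314} + \frac{269}{491} = \frac{83975}{154174}$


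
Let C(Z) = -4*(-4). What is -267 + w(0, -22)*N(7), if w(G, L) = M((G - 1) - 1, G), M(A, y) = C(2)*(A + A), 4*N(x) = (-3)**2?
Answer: -411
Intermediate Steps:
C(Z) = 16
N(x) = 9/4 (N(x) = (1/4)*(-3)**2 = (1/4)*9 = 9/4)
M(A, y) = 32*A (M(A, y) = 16*(A + A) = 16*(2*A) = 32*A)
w(G, L) = -64 + 32*G (w(G, L) = 32*((G - 1) - 1) = 32*((-1 + G) - 1) = 32*(-2 + G) = -64 + 32*G)
-267 + w(0, -22)*N(7) = -267 + (-64 + 32*0)*(9/4) = -267 + (-64 + 0)*(9/4) = -267 - 64*9/4 = -267 - 144 = -411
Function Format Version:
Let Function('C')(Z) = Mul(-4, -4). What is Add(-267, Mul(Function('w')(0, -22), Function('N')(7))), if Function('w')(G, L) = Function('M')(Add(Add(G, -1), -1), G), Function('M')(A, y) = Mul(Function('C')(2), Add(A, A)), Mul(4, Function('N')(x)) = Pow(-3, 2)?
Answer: -411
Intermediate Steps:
Function('C')(Z) = 16
Function('N')(x) = Rational(9, 4) (Function('N')(x) = Mul(Rational(1, 4), Pow(-3, 2)) = Mul(Rational(1, 4), 9) = Rational(9, 4))
Function('M')(A, y) = Mul(32, A) (Function('M')(A, y) = Mul(16, Add(A, A)) = Mul(16, Mul(2, A)) = Mul(32, A))
Function('w')(G, L) = Add(-64, Mul(32, G)) (Function('w')(G, L) = Mul(32, Add(Add(G, -1), -1)) = Mul(32, Add(Add(-1, G), -1)) = Mul(32, Add(-2, G)) = Add(-64, Mul(32, G)))
Add(-267, Mul(Function('w')(0, -22), Function('N')(7))) = Add(-267, Mul(Add(-64, Mul(32, 0)), Rational(9, 4))) = Add(-267, Mul(Add(-64, 0), Rational(9, 4))) = Add(-267, Mul(-64, Rational(9, 4))) = Add(-267, -144) = -411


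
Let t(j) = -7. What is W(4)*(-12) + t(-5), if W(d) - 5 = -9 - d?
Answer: 89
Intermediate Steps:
W(d) = -4 - d (W(d) = 5 + (-9 - d) = -4 - d)
W(4)*(-12) + t(-5) = (-4 - 1*4)*(-12) - 7 = (-4 - 4)*(-12) - 7 = -8*(-12) - 7 = 96 - 7 = 89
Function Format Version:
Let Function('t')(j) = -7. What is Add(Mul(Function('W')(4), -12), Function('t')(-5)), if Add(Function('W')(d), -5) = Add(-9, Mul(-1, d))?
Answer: 89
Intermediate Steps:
Function('W')(d) = Add(-4, Mul(-1, d)) (Function('W')(d) = Add(5, Add(-9, Mul(-1, d))) = Add(-4, Mul(-1, d)))
Add(Mul(Function('W')(4), -12), Function('t')(-5)) = Add(Mul(Add(-4, Mul(-1, 4)), -12), -7) = Add(Mul(Add(-4, -4), -12), -7) = Add(Mul(-8, -12), -7) = Add(96, -7) = 89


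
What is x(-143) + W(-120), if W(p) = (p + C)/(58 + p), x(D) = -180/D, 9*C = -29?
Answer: 259027/79794 ≈ 3.2462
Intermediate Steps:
C = -29/9 (C = (⅑)*(-29) = -29/9 ≈ -3.2222)
W(p) = (-29/9 + p)/(58 + p) (W(p) = (p - 29/9)/(58 + p) = (-29/9 + p)/(58 + p))
x(-143) + W(-120) = -180/(-143) + (-29/9 - 120)/(58 - 120) = -180*(-1/143) - 1109/9/(-62) = 180/143 - 1/62*(-1109/9) = 180/143 + 1109/558 = 259027/79794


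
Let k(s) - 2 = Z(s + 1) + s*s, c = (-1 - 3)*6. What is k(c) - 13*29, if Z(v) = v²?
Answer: 730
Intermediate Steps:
c = -24 (c = -4*6 = -24)
k(s) = 2 + s² + (1 + s)² (k(s) = 2 + ((s + 1)² + s*s) = 2 + ((1 + s)² + s²) = 2 + (s² + (1 + s)²) = 2 + s² + (1 + s)²)
k(c) - 13*29 = (2 + (-24)² + (1 - 24)²) - 13*29 = (2 + 576 + (-23)²) - 377 = (2 + 576 + 529) - 377 = 1107 - 377 = 730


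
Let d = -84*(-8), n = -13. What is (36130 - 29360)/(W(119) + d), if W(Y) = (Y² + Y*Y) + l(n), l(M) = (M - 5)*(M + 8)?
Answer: 3385/14542 ≈ 0.23277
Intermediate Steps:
d = 672
l(M) = (-5 + M)*(8 + M)
W(Y) = 90 + 2*Y² (W(Y) = (Y² + Y*Y) + (-40 + (-13)² + 3*(-13)) = (Y² + Y²) + (-40 + 169 - 39) = 2*Y² + 90 = 90 + 2*Y²)
(36130 - 29360)/(W(119) + d) = (36130 - 29360)/((90 + 2*119²) + 672) = 6770/((90 + 2*14161) + 672) = 6770/((90 + 28322) + 672) = 6770/(28412 + 672) = 6770/29084 = 6770*(1/29084) = 3385/14542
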